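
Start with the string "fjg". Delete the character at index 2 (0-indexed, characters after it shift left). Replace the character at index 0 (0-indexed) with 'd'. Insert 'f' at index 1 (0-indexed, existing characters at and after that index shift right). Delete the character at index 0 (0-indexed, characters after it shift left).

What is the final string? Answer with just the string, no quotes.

Answer: fj

Derivation:
Applying each edit step by step:
Start: "fjg"
Op 1 (delete idx 2 = 'g'): "fjg" -> "fj"
Op 2 (replace idx 0: 'f' -> 'd'): "fj" -> "dj"
Op 3 (insert 'f' at idx 1): "dj" -> "dfj"
Op 4 (delete idx 0 = 'd'): "dfj" -> "fj"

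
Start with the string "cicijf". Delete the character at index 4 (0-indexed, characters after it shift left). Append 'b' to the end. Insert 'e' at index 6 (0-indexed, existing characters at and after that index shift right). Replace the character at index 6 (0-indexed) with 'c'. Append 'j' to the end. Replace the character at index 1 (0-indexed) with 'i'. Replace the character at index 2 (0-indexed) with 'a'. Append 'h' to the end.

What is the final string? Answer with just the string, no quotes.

Answer: ciaifbcjh

Derivation:
Applying each edit step by step:
Start: "cicijf"
Op 1 (delete idx 4 = 'j'): "cicijf" -> "cicif"
Op 2 (append 'b'): "cicif" -> "cicifb"
Op 3 (insert 'e' at idx 6): "cicifb" -> "cicifbe"
Op 4 (replace idx 6: 'e' -> 'c'): "cicifbe" -> "cicifbc"
Op 5 (append 'j'): "cicifbc" -> "cicifbcj"
Op 6 (replace idx 1: 'i' -> 'i'): "cicifbcj" -> "cicifbcj"
Op 7 (replace idx 2: 'c' -> 'a'): "cicifbcj" -> "ciaifbcj"
Op 8 (append 'h'): "ciaifbcj" -> "ciaifbcjh"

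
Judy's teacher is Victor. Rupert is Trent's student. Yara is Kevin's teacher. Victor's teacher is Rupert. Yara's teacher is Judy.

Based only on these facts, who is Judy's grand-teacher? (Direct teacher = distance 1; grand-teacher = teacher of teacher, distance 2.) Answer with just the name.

Answer: Rupert

Derivation:
Reconstructing the teacher chain from the given facts:
  Trent -> Rupert -> Victor -> Judy -> Yara -> Kevin
(each arrow means 'teacher of the next')
Positions in the chain (0 = top):
  position of Trent: 0
  position of Rupert: 1
  position of Victor: 2
  position of Judy: 3
  position of Yara: 4
  position of Kevin: 5

Judy is at position 3; the grand-teacher is 2 steps up the chain, i.e. position 1: Rupert.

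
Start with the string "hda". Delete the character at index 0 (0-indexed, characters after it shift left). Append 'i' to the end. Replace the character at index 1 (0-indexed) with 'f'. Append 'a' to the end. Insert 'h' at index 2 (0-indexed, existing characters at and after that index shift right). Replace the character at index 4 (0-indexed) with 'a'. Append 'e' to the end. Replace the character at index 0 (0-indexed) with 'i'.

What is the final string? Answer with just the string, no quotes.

Applying each edit step by step:
Start: "hda"
Op 1 (delete idx 0 = 'h'): "hda" -> "da"
Op 2 (append 'i'): "da" -> "dai"
Op 3 (replace idx 1: 'a' -> 'f'): "dai" -> "dfi"
Op 4 (append 'a'): "dfi" -> "dfia"
Op 5 (insert 'h' at idx 2): "dfia" -> "dfhia"
Op 6 (replace idx 4: 'a' -> 'a'): "dfhia" -> "dfhia"
Op 7 (append 'e'): "dfhia" -> "dfhiae"
Op 8 (replace idx 0: 'd' -> 'i'): "dfhiae" -> "ifhiae"

Answer: ifhiae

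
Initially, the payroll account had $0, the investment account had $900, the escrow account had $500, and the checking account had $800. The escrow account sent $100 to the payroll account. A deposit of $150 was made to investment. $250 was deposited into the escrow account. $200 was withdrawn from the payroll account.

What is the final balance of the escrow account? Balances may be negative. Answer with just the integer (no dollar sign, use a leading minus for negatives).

Answer: 650

Derivation:
Tracking account balances step by step:
Start: payroll=0, investment=900, escrow=500, checking=800
Event 1 (transfer 100 escrow -> payroll): escrow: 500 - 100 = 400, payroll: 0 + 100 = 100. Balances: payroll=100, investment=900, escrow=400, checking=800
Event 2 (deposit 150 to investment): investment: 900 + 150 = 1050. Balances: payroll=100, investment=1050, escrow=400, checking=800
Event 3 (deposit 250 to escrow): escrow: 400 + 250 = 650. Balances: payroll=100, investment=1050, escrow=650, checking=800
Event 4 (withdraw 200 from payroll): payroll: 100 - 200 = -100. Balances: payroll=-100, investment=1050, escrow=650, checking=800

Final balance of escrow: 650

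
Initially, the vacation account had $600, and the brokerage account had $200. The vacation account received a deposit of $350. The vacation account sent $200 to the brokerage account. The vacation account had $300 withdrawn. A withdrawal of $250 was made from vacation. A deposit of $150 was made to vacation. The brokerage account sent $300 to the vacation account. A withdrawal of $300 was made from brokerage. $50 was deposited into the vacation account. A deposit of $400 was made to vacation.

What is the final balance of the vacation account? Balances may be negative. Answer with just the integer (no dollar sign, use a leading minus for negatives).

Answer: 1100

Derivation:
Tracking account balances step by step:
Start: vacation=600, brokerage=200
Event 1 (deposit 350 to vacation): vacation: 600 + 350 = 950. Balances: vacation=950, brokerage=200
Event 2 (transfer 200 vacation -> brokerage): vacation: 950 - 200 = 750, brokerage: 200 + 200 = 400. Balances: vacation=750, brokerage=400
Event 3 (withdraw 300 from vacation): vacation: 750 - 300 = 450. Balances: vacation=450, brokerage=400
Event 4 (withdraw 250 from vacation): vacation: 450 - 250 = 200. Balances: vacation=200, brokerage=400
Event 5 (deposit 150 to vacation): vacation: 200 + 150 = 350. Balances: vacation=350, brokerage=400
Event 6 (transfer 300 brokerage -> vacation): brokerage: 400 - 300 = 100, vacation: 350 + 300 = 650. Balances: vacation=650, brokerage=100
Event 7 (withdraw 300 from brokerage): brokerage: 100 - 300 = -200. Balances: vacation=650, brokerage=-200
Event 8 (deposit 50 to vacation): vacation: 650 + 50 = 700. Balances: vacation=700, brokerage=-200
Event 9 (deposit 400 to vacation): vacation: 700 + 400 = 1100. Balances: vacation=1100, brokerage=-200

Final balance of vacation: 1100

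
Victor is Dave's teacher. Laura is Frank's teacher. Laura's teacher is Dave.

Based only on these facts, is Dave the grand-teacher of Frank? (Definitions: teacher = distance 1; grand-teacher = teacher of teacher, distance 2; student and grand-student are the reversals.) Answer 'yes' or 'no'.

Reconstructing the teacher chain from the given facts:
  Victor -> Dave -> Laura -> Frank
(each arrow means 'teacher of the next')
Positions in the chain (0 = top):
  position of Victor: 0
  position of Dave: 1
  position of Laura: 2
  position of Frank: 3

Dave is at position 1, Frank is at position 3; signed distance (j - i) = 2.
'grand-teacher' requires j - i = 2. Actual distance is 2, so the relation HOLDS.

Answer: yes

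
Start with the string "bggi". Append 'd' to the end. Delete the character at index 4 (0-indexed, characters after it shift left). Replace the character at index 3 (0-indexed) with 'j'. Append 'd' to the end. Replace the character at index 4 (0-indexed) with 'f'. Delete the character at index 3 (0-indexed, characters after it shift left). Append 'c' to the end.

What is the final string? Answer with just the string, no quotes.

Answer: bggfc

Derivation:
Applying each edit step by step:
Start: "bggi"
Op 1 (append 'd'): "bggi" -> "bggid"
Op 2 (delete idx 4 = 'd'): "bggid" -> "bggi"
Op 3 (replace idx 3: 'i' -> 'j'): "bggi" -> "bggj"
Op 4 (append 'd'): "bggj" -> "bggjd"
Op 5 (replace idx 4: 'd' -> 'f'): "bggjd" -> "bggjf"
Op 6 (delete idx 3 = 'j'): "bggjf" -> "bggf"
Op 7 (append 'c'): "bggf" -> "bggfc"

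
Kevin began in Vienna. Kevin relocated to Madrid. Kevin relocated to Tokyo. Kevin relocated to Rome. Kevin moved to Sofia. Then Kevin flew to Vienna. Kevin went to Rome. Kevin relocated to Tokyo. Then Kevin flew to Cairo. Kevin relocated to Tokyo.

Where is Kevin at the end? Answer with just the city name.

Answer: Tokyo

Derivation:
Tracking Kevin's location:
Start: Kevin is in Vienna.
After move 1: Vienna -> Madrid. Kevin is in Madrid.
After move 2: Madrid -> Tokyo. Kevin is in Tokyo.
After move 3: Tokyo -> Rome. Kevin is in Rome.
After move 4: Rome -> Sofia. Kevin is in Sofia.
After move 5: Sofia -> Vienna. Kevin is in Vienna.
After move 6: Vienna -> Rome. Kevin is in Rome.
After move 7: Rome -> Tokyo. Kevin is in Tokyo.
After move 8: Tokyo -> Cairo. Kevin is in Cairo.
After move 9: Cairo -> Tokyo. Kevin is in Tokyo.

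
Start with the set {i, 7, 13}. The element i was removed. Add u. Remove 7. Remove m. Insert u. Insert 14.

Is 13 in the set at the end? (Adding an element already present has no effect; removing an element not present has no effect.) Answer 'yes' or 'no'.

Answer: yes

Derivation:
Tracking the set through each operation:
Start: {13, 7, i}
Event 1 (remove i): removed. Set: {13, 7}
Event 2 (add u): added. Set: {13, 7, u}
Event 3 (remove 7): removed. Set: {13, u}
Event 4 (remove m): not present, no change. Set: {13, u}
Event 5 (add u): already present, no change. Set: {13, u}
Event 6 (add 14): added. Set: {13, 14, u}

Final set: {13, 14, u} (size 3)
13 is in the final set.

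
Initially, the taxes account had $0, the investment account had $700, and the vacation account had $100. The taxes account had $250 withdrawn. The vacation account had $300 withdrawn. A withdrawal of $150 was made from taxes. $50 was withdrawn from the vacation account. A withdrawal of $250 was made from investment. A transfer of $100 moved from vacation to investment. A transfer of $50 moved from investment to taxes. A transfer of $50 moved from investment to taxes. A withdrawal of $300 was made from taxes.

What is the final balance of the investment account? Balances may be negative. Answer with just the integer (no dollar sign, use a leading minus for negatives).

Answer: 450

Derivation:
Tracking account balances step by step:
Start: taxes=0, investment=700, vacation=100
Event 1 (withdraw 250 from taxes): taxes: 0 - 250 = -250. Balances: taxes=-250, investment=700, vacation=100
Event 2 (withdraw 300 from vacation): vacation: 100 - 300 = -200. Balances: taxes=-250, investment=700, vacation=-200
Event 3 (withdraw 150 from taxes): taxes: -250 - 150 = -400. Balances: taxes=-400, investment=700, vacation=-200
Event 4 (withdraw 50 from vacation): vacation: -200 - 50 = -250. Balances: taxes=-400, investment=700, vacation=-250
Event 5 (withdraw 250 from investment): investment: 700 - 250 = 450. Balances: taxes=-400, investment=450, vacation=-250
Event 6 (transfer 100 vacation -> investment): vacation: -250 - 100 = -350, investment: 450 + 100 = 550. Balances: taxes=-400, investment=550, vacation=-350
Event 7 (transfer 50 investment -> taxes): investment: 550 - 50 = 500, taxes: -400 + 50 = -350. Balances: taxes=-350, investment=500, vacation=-350
Event 8 (transfer 50 investment -> taxes): investment: 500 - 50 = 450, taxes: -350 + 50 = -300. Balances: taxes=-300, investment=450, vacation=-350
Event 9 (withdraw 300 from taxes): taxes: -300 - 300 = -600. Balances: taxes=-600, investment=450, vacation=-350

Final balance of investment: 450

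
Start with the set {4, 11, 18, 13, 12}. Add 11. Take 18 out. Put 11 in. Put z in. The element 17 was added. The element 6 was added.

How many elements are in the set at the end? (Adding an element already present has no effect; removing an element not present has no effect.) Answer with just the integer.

Tracking the set through each operation:
Start: {11, 12, 13, 18, 4}
Event 1 (add 11): already present, no change. Set: {11, 12, 13, 18, 4}
Event 2 (remove 18): removed. Set: {11, 12, 13, 4}
Event 3 (add 11): already present, no change. Set: {11, 12, 13, 4}
Event 4 (add z): added. Set: {11, 12, 13, 4, z}
Event 5 (add 17): added. Set: {11, 12, 13, 17, 4, z}
Event 6 (add 6): added. Set: {11, 12, 13, 17, 4, 6, z}

Final set: {11, 12, 13, 17, 4, 6, z} (size 7)

Answer: 7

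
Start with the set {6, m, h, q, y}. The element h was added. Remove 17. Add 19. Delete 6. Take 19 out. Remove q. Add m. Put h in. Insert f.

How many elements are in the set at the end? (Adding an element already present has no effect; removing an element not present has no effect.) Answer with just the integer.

Tracking the set through each operation:
Start: {6, h, m, q, y}
Event 1 (add h): already present, no change. Set: {6, h, m, q, y}
Event 2 (remove 17): not present, no change. Set: {6, h, m, q, y}
Event 3 (add 19): added. Set: {19, 6, h, m, q, y}
Event 4 (remove 6): removed. Set: {19, h, m, q, y}
Event 5 (remove 19): removed. Set: {h, m, q, y}
Event 6 (remove q): removed. Set: {h, m, y}
Event 7 (add m): already present, no change. Set: {h, m, y}
Event 8 (add h): already present, no change. Set: {h, m, y}
Event 9 (add f): added. Set: {f, h, m, y}

Final set: {f, h, m, y} (size 4)

Answer: 4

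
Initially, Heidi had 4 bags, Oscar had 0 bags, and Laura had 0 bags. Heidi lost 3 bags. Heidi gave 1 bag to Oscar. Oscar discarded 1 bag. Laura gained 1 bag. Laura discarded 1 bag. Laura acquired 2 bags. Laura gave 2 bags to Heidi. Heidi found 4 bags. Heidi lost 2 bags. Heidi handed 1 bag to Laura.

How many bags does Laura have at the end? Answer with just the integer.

Tracking counts step by step:
Start: Heidi=4, Oscar=0, Laura=0
Event 1 (Heidi -3): Heidi: 4 -> 1. State: Heidi=1, Oscar=0, Laura=0
Event 2 (Heidi -> Oscar, 1): Heidi: 1 -> 0, Oscar: 0 -> 1. State: Heidi=0, Oscar=1, Laura=0
Event 3 (Oscar -1): Oscar: 1 -> 0. State: Heidi=0, Oscar=0, Laura=0
Event 4 (Laura +1): Laura: 0 -> 1. State: Heidi=0, Oscar=0, Laura=1
Event 5 (Laura -1): Laura: 1 -> 0. State: Heidi=0, Oscar=0, Laura=0
Event 6 (Laura +2): Laura: 0 -> 2. State: Heidi=0, Oscar=0, Laura=2
Event 7 (Laura -> Heidi, 2): Laura: 2 -> 0, Heidi: 0 -> 2. State: Heidi=2, Oscar=0, Laura=0
Event 8 (Heidi +4): Heidi: 2 -> 6. State: Heidi=6, Oscar=0, Laura=0
Event 9 (Heidi -2): Heidi: 6 -> 4. State: Heidi=4, Oscar=0, Laura=0
Event 10 (Heidi -> Laura, 1): Heidi: 4 -> 3, Laura: 0 -> 1. State: Heidi=3, Oscar=0, Laura=1

Laura's final count: 1

Answer: 1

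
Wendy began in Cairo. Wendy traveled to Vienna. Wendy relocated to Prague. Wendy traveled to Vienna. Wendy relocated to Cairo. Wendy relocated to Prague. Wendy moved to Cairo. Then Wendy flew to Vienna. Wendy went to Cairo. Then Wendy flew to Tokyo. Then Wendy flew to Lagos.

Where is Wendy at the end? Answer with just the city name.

Tracking Wendy's location:
Start: Wendy is in Cairo.
After move 1: Cairo -> Vienna. Wendy is in Vienna.
After move 2: Vienna -> Prague. Wendy is in Prague.
After move 3: Prague -> Vienna. Wendy is in Vienna.
After move 4: Vienna -> Cairo. Wendy is in Cairo.
After move 5: Cairo -> Prague. Wendy is in Prague.
After move 6: Prague -> Cairo. Wendy is in Cairo.
After move 7: Cairo -> Vienna. Wendy is in Vienna.
After move 8: Vienna -> Cairo. Wendy is in Cairo.
After move 9: Cairo -> Tokyo. Wendy is in Tokyo.
After move 10: Tokyo -> Lagos. Wendy is in Lagos.

Answer: Lagos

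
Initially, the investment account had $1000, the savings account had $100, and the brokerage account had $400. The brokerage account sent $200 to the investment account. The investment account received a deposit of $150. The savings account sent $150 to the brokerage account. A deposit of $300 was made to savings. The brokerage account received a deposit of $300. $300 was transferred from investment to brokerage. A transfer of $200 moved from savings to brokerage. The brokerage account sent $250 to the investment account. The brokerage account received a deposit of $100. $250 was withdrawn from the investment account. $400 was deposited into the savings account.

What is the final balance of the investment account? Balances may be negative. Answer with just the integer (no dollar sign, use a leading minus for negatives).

Tracking account balances step by step:
Start: investment=1000, savings=100, brokerage=400
Event 1 (transfer 200 brokerage -> investment): brokerage: 400 - 200 = 200, investment: 1000 + 200 = 1200. Balances: investment=1200, savings=100, brokerage=200
Event 2 (deposit 150 to investment): investment: 1200 + 150 = 1350. Balances: investment=1350, savings=100, brokerage=200
Event 3 (transfer 150 savings -> brokerage): savings: 100 - 150 = -50, brokerage: 200 + 150 = 350. Balances: investment=1350, savings=-50, brokerage=350
Event 4 (deposit 300 to savings): savings: -50 + 300 = 250. Balances: investment=1350, savings=250, brokerage=350
Event 5 (deposit 300 to brokerage): brokerage: 350 + 300 = 650. Balances: investment=1350, savings=250, brokerage=650
Event 6 (transfer 300 investment -> brokerage): investment: 1350 - 300 = 1050, brokerage: 650 + 300 = 950. Balances: investment=1050, savings=250, brokerage=950
Event 7 (transfer 200 savings -> brokerage): savings: 250 - 200 = 50, brokerage: 950 + 200 = 1150. Balances: investment=1050, savings=50, brokerage=1150
Event 8 (transfer 250 brokerage -> investment): brokerage: 1150 - 250 = 900, investment: 1050 + 250 = 1300. Balances: investment=1300, savings=50, brokerage=900
Event 9 (deposit 100 to brokerage): brokerage: 900 + 100 = 1000. Balances: investment=1300, savings=50, brokerage=1000
Event 10 (withdraw 250 from investment): investment: 1300 - 250 = 1050. Balances: investment=1050, savings=50, brokerage=1000
Event 11 (deposit 400 to savings): savings: 50 + 400 = 450. Balances: investment=1050, savings=450, brokerage=1000

Final balance of investment: 1050

Answer: 1050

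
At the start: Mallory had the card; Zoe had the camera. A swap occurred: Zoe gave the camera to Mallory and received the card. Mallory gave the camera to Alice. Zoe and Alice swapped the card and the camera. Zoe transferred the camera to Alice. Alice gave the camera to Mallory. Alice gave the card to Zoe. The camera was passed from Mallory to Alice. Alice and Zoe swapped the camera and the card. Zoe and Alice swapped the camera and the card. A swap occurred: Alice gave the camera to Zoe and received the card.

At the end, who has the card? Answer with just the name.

Tracking all object holders:
Start: card:Mallory, camera:Zoe
Event 1 (swap camera<->card: now camera:Mallory, card:Zoe). State: card:Zoe, camera:Mallory
Event 2 (give camera: Mallory -> Alice). State: card:Zoe, camera:Alice
Event 3 (swap card<->camera: now card:Alice, camera:Zoe). State: card:Alice, camera:Zoe
Event 4 (give camera: Zoe -> Alice). State: card:Alice, camera:Alice
Event 5 (give camera: Alice -> Mallory). State: card:Alice, camera:Mallory
Event 6 (give card: Alice -> Zoe). State: card:Zoe, camera:Mallory
Event 7 (give camera: Mallory -> Alice). State: card:Zoe, camera:Alice
Event 8 (swap camera<->card: now camera:Zoe, card:Alice). State: card:Alice, camera:Zoe
Event 9 (swap camera<->card: now camera:Alice, card:Zoe). State: card:Zoe, camera:Alice
Event 10 (swap camera<->card: now camera:Zoe, card:Alice). State: card:Alice, camera:Zoe

Final state: card:Alice, camera:Zoe
The card is held by Alice.

Answer: Alice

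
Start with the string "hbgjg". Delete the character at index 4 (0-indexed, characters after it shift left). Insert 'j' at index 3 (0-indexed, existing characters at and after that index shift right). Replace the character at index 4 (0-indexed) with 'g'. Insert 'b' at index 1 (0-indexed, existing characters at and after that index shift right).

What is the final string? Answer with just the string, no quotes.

Applying each edit step by step:
Start: "hbgjg"
Op 1 (delete idx 4 = 'g'): "hbgjg" -> "hbgj"
Op 2 (insert 'j' at idx 3): "hbgj" -> "hbgjj"
Op 3 (replace idx 4: 'j' -> 'g'): "hbgjj" -> "hbgjg"
Op 4 (insert 'b' at idx 1): "hbgjg" -> "hbbgjg"

Answer: hbbgjg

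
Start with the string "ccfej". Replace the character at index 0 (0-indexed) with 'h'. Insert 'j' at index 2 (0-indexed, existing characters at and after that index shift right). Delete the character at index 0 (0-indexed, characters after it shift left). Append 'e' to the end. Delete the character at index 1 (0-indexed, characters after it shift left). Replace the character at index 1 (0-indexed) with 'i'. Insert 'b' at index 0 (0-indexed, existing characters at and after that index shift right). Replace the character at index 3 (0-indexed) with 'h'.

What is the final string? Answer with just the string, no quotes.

Answer: bcihje

Derivation:
Applying each edit step by step:
Start: "ccfej"
Op 1 (replace idx 0: 'c' -> 'h'): "ccfej" -> "hcfej"
Op 2 (insert 'j' at idx 2): "hcfej" -> "hcjfej"
Op 3 (delete idx 0 = 'h'): "hcjfej" -> "cjfej"
Op 4 (append 'e'): "cjfej" -> "cjfeje"
Op 5 (delete idx 1 = 'j'): "cjfeje" -> "cfeje"
Op 6 (replace idx 1: 'f' -> 'i'): "cfeje" -> "cieje"
Op 7 (insert 'b' at idx 0): "cieje" -> "bcieje"
Op 8 (replace idx 3: 'e' -> 'h'): "bcieje" -> "bcihje"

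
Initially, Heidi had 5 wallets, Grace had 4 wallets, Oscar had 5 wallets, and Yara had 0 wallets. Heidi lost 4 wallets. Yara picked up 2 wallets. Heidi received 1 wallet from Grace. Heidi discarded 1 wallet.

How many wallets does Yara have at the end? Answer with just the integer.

Answer: 2

Derivation:
Tracking counts step by step:
Start: Heidi=5, Grace=4, Oscar=5, Yara=0
Event 1 (Heidi -4): Heidi: 5 -> 1. State: Heidi=1, Grace=4, Oscar=5, Yara=0
Event 2 (Yara +2): Yara: 0 -> 2. State: Heidi=1, Grace=4, Oscar=5, Yara=2
Event 3 (Grace -> Heidi, 1): Grace: 4 -> 3, Heidi: 1 -> 2. State: Heidi=2, Grace=3, Oscar=5, Yara=2
Event 4 (Heidi -1): Heidi: 2 -> 1. State: Heidi=1, Grace=3, Oscar=5, Yara=2

Yara's final count: 2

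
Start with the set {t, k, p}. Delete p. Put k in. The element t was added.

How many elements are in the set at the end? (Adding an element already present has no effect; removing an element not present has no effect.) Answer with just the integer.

Answer: 2

Derivation:
Tracking the set through each operation:
Start: {k, p, t}
Event 1 (remove p): removed. Set: {k, t}
Event 2 (add k): already present, no change. Set: {k, t}
Event 3 (add t): already present, no change. Set: {k, t}

Final set: {k, t} (size 2)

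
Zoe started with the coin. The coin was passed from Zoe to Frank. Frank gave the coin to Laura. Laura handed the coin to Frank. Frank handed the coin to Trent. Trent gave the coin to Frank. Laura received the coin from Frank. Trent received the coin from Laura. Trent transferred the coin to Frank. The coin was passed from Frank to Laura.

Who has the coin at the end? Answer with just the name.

Tracking the coin through each event:
Start: Zoe has the coin.
After event 1: Frank has the coin.
After event 2: Laura has the coin.
After event 3: Frank has the coin.
After event 4: Trent has the coin.
After event 5: Frank has the coin.
After event 6: Laura has the coin.
After event 7: Trent has the coin.
After event 8: Frank has the coin.
After event 9: Laura has the coin.

Answer: Laura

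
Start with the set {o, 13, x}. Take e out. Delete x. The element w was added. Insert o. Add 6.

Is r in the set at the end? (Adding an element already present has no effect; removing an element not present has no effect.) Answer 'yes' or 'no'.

Answer: no

Derivation:
Tracking the set through each operation:
Start: {13, o, x}
Event 1 (remove e): not present, no change. Set: {13, o, x}
Event 2 (remove x): removed. Set: {13, o}
Event 3 (add w): added. Set: {13, o, w}
Event 4 (add o): already present, no change. Set: {13, o, w}
Event 5 (add 6): added. Set: {13, 6, o, w}

Final set: {13, 6, o, w} (size 4)
r is NOT in the final set.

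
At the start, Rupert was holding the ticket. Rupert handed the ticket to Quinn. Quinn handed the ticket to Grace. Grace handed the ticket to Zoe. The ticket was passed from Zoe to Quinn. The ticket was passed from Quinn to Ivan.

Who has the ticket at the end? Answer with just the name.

Tracking the ticket through each event:
Start: Rupert has the ticket.
After event 1: Quinn has the ticket.
After event 2: Grace has the ticket.
After event 3: Zoe has the ticket.
After event 4: Quinn has the ticket.
After event 5: Ivan has the ticket.

Answer: Ivan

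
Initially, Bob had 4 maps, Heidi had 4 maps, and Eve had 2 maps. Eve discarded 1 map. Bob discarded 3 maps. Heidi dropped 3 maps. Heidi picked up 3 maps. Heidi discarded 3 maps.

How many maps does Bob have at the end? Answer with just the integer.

Tracking counts step by step:
Start: Bob=4, Heidi=4, Eve=2
Event 1 (Eve -1): Eve: 2 -> 1. State: Bob=4, Heidi=4, Eve=1
Event 2 (Bob -3): Bob: 4 -> 1. State: Bob=1, Heidi=4, Eve=1
Event 3 (Heidi -3): Heidi: 4 -> 1. State: Bob=1, Heidi=1, Eve=1
Event 4 (Heidi +3): Heidi: 1 -> 4. State: Bob=1, Heidi=4, Eve=1
Event 5 (Heidi -3): Heidi: 4 -> 1. State: Bob=1, Heidi=1, Eve=1

Bob's final count: 1

Answer: 1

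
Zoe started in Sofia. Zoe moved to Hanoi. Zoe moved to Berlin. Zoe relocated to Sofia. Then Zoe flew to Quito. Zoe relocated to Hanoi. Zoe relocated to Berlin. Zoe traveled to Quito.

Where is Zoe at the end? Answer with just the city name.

Answer: Quito

Derivation:
Tracking Zoe's location:
Start: Zoe is in Sofia.
After move 1: Sofia -> Hanoi. Zoe is in Hanoi.
After move 2: Hanoi -> Berlin. Zoe is in Berlin.
After move 3: Berlin -> Sofia. Zoe is in Sofia.
After move 4: Sofia -> Quito. Zoe is in Quito.
After move 5: Quito -> Hanoi. Zoe is in Hanoi.
After move 6: Hanoi -> Berlin. Zoe is in Berlin.
After move 7: Berlin -> Quito. Zoe is in Quito.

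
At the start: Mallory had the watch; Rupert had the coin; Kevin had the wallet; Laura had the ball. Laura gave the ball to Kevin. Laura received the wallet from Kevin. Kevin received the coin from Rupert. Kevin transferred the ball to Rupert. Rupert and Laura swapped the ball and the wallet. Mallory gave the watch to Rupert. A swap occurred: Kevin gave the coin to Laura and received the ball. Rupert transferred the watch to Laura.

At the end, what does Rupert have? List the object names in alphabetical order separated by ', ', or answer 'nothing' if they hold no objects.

Tracking all object holders:
Start: watch:Mallory, coin:Rupert, wallet:Kevin, ball:Laura
Event 1 (give ball: Laura -> Kevin). State: watch:Mallory, coin:Rupert, wallet:Kevin, ball:Kevin
Event 2 (give wallet: Kevin -> Laura). State: watch:Mallory, coin:Rupert, wallet:Laura, ball:Kevin
Event 3 (give coin: Rupert -> Kevin). State: watch:Mallory, coin:Kevin, wallet:Laura, ball:Kevin
Event 4 (give ball: Kevin -> Rupert). State: watch:Mallory, coin:Kevin, wallet:Laura, ball:Rupert
Event 5 (swap ball<->wallet: now ball:Laura, wallet:Rupert). State: watch:Mallory, coin:Kevin, wallet:Rupert, ball:Laura
Event 6 (give watch: Mallory -> Rupert). State: watch:Rupert, coin:Kevin, wallet:Rupert, ball:Laura
Event 7 (swap coin<->ball: now coin:Laura, ball:Kevin). State: watch:Rupert, coin:Laura, wallet:Rupert, ball:Kevin
Event 8 (give watch: Rupert -> Laura). State: watch:Laura, coin:Laura, wallet:Rupert, ball:Kevin

Final state: watch:Laura, coin:Laura, wallet:Rupert, ball:Kevin
Rupert holds: wallet.

Answer: wallet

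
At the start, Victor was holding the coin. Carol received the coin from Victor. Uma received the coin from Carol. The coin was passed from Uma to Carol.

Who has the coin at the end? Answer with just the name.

Answer: Carol

Derivation:
Tracking the coin through each event:
Start: Victor has the coin.
After event 1: Carol has the coin.
After event 2: Uma has the coin.
After event 3: Carol has the coin.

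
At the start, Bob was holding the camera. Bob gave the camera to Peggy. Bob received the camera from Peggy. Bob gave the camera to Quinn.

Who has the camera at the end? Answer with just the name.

Tracking the camera through each event:
Start: Bob has the camera.
After event 1: Peggy has the camera.
After event 2: Bob has the camera.
After event 3: Quinn has the camera.

Answer: Quinn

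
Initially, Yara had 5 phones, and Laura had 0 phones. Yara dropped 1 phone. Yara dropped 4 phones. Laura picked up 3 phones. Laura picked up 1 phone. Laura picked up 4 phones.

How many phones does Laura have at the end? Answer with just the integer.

Answer: 8

Derivation:
Tracking counts step by step:
Start: Yara=5, Laura=0
Event 1 (Yara -1): Yara: 5 -> 4. State: Yara=4, Laura=0
Event 2 (Yara -4): Yara: 4 -> 0. State: Yara=0, Laura=0
Event 3 (Laura +3): Laura: 0 -> 3. State: Yara=0, Laura=3
Event 4 (Laura +1): Laura: 3 -> 4. State: Yara=0, Laura=4
Event 5 (Laura +4): Laura: 4 -> 8. State: Yara=0, Laura=8

Laura's final count: 8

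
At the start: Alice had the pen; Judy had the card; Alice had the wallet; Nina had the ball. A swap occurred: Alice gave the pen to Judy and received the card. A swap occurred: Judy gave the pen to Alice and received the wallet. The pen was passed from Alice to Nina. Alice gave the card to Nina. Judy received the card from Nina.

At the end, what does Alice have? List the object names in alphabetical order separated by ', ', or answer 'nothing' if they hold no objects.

Answer: nothing

Derivation:
Tracking all object holders:
Start: pen:Alice, card:Judy, wallet:Alice, ball:Nina
Event 1 (swap pen<->card: now pen:Judy, card:Alice). State: pen:Judy, card:Alice, wallet:Alice, ball:Nina
Event 2 (swap pen<->wallet: now pen:Alice, wallet:Judy). State: pen:Alice, card:Alice, wallet:Judy, ball:Nina
Event 3 (give pen: Alice -> Nina). State: pen:Nina, card:Alice, wallet:Judy, ball:Nina
Event 4 (give card: Alice -> Nina). State: pen:Nina, card:Nina, wallet:Judy, ball:Nina
Event 5 (give card: Nina -> Judy). State: pen:Nina, card:Judy, wallet:Judy, ball:Nina

Final state: pen:Nina, card:Judy, wallet:Judy, ball:Nina
Alice holds: (nothing).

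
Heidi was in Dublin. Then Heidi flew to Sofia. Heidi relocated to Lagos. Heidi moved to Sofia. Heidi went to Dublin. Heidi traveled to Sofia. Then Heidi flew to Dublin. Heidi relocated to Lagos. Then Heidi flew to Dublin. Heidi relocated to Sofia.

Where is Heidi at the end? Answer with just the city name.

Tracking Heidi's location:
Start: Heidi is in Dublin.
After move 1: Dublin -> Sofia. Heidi is in Sofia.
After move 2: Sofia -> Lagos. Heidi is in Lagos.
After move 3: Lagos -> Sofia. Heidi is in Sofia.
After move 4: Sofia -> Dublin. Heidi is in Dublin.
After move 5: Dublin -> Sofia. Heidi is in Sofia.
After move 6: Sofia -> Dublin. Heidi is in Dublin.
After move 7: Dublin -> Lagos. Heidi is in Lagos.
After move 8: Lagos -> Dublin. Heidi is in Dublin.
After move 9: Dublin -> Sofia. Heidi is in Sofia.

Answer: Sofia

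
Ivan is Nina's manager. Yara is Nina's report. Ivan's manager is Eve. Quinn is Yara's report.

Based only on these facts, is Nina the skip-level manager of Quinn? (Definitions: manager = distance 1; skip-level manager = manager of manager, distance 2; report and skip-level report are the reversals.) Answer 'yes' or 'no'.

Answer: yes

Derivation:
Reconstructing the manager chain from the given facts:
  Eve -> Ivan -> Nina -> Yara -> Quinn
(each arrow means 'manager of the next')
Positions in the chain (0 = top):
  position of Eve: 0
  position of Ivan: 1
  position of Nina: 2
  position of Yara: 3
  position of Quinn: 4

Nina is at position 2, Quinn is at position 4; signed distance (j - i) = 2.
'skip-level manager' requires j - i = 2. Actual distance is 2, so the relation HOLDS.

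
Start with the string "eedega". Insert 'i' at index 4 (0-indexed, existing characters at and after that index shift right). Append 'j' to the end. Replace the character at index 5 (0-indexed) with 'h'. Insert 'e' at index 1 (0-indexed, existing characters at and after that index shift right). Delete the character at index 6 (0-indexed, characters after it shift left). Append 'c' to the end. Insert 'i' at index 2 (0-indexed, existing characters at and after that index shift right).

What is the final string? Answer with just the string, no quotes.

Applying each edit step by step:
Start: "eedega"
Op 1 (insert 'i' at idx 4): "eedega" -> "eedeiga"
Op 2 (append 'j'): "eedeiga" -> "eedeigaj"
Op 3 (replace idx 5: 'g' -> 'h'): "eedeigaj" -> "eedeihaj"
Op 4 (insert 'e' at idx 1): "eedeihaj" -> "eeedeihaj"
Op 5 (delete idx 6 = 'h'): "eeedeihaj" -> "eeedeiaj"
Op 6 (append 'c'): "eeedeiaj" -> "eeedeiajc"
Op 7 (insert 'i' at idx 2): "eeedeiajc" -> "eeiedeiajc"

Answer: eeiedeiajc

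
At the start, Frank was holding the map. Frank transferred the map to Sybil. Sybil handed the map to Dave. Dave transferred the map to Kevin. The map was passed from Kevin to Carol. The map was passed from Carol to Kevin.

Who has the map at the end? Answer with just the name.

Answer: Kevin

Derivation:
Tracking the map through each event:
Start: Frank has the map.
After event 1: Sybil has the map.
After event 2: Dave has the map.
After event 3: Kevin has the map.
After event 4: Carol has the map.
After event 5: Kevin has the map.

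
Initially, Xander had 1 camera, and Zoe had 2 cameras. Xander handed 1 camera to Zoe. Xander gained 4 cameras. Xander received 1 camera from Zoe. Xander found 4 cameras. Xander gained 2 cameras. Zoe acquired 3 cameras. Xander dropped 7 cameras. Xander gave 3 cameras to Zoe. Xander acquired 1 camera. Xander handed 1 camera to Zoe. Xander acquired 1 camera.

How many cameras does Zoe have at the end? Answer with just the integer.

Tracking counts step by step:
Start: Xander=1, Zoe=2
Event 1 (Xander -> Zoe, 1): Xander: 1 -> 0, Zoe: 2 -> 3. State: Xander=0, Zoe=3
Event 2 (Xander +4): Xander: 0 -> 4. State: Xander=4, Zoe=3
Event 3 (Zoe -> Xander, 1): Zoe: 3 -> 2, Xander: 4 -> 5. State: Xander=5, Zoe=2
Event 4 (Xander +4): Xander: 5 -> 9. State: Xander=9, Zoe=2
Event 5 (Xander +2): Xander: 9 -> 11. State: Xander=11, Zoe=2
Event 6 (Zoe +3): Zoe: 2 -> 5. State: Xander=11, Zoe=5
Event 7 (Xander -7): Xander: 11 -> 4. State: Xander=4, Zoe=5
Event 8 (Xander -> Zoe, 3): Xander: 4 -> 1, Zoe: 5 -> 8. State: Xander=1, Zoe=8
Event 9 (Xander +1): Xander: 1 -> 2. State: Xander=2, Zoe=8
Event 10 (Xander -> Zoe, 1): Xander: 2 -> 1, Zoe: 8 -> 9. State: Xander=1, Zoe=9
Event 11 (Xander +1): Xander: 1 -> 2. State: Xander=2, Zoe=9

Zoe's final count: 9

Answer: 9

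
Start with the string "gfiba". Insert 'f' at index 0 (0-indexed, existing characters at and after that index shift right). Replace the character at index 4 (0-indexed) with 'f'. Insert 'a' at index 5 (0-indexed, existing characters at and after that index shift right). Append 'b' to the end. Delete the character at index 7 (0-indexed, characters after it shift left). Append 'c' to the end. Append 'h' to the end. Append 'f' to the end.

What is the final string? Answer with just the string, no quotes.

Applying each edit step by step:
Start: "gfiba"
Op 1 (insert 'f' at idx 0): "gfiba" -> "fgfiba"
Op 2 (replace idx 4: 'b' -> 'f'): "fgfiba" -> "fgfifa"
Op 3 (insert 'a' at idx 5): "fgfifa" -> "fgfifaa"
Op 4 (append 'b'): "fgfifaa" -> "fgfifaab"
Op 5 (delete idx 7 = 'b'): "fgfifaab" -> "fgfifaa"
Op 6 (append 'c'): "fgfifaa" -> "fgfifaac"
Op 7 (append 'h'): "fgfifaac" -> "fgfifaach"
Op 8 (append 'f'): "fgfifaach" -> "fgfifaachf"

Answer: fgfifaachf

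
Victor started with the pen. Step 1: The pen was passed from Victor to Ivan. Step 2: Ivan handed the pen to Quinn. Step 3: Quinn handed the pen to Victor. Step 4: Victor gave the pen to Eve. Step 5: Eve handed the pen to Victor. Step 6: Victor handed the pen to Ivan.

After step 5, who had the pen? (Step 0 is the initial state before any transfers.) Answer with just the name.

Tracking the pen holder through step 5:
After step 0 (start): Victor
After step 1: Ivan
After step 2: Quinn
After step 3: Victor
After step 4: Eve
After step 5: Victor

At step 5, the holder is Victor.

Answer: Victor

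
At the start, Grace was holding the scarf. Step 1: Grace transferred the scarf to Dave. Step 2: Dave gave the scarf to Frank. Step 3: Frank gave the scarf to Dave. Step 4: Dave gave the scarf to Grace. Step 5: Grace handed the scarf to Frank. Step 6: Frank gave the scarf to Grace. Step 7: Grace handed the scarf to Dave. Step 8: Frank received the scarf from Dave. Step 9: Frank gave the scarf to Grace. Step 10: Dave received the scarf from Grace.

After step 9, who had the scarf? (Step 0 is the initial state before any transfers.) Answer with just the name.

Tracking the scarf holder through step 9:
After step 0 (start): Grace
After step 1: Dave
After step 2: Frank
After step 3: Dave
After step 4: Grace
After step 5: Frank
After step 6: Grace
After step 7: Dave
After step 8: Frank
After step 9: Grace

At step 9, the holder is Grace.

Answer: Grace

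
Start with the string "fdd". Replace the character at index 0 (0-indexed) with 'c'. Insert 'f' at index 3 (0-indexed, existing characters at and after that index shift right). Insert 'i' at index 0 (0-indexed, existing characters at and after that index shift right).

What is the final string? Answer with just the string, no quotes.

Applying each edit step by step:
Start: "fdd"
Op 1 (replace idx 0: 'f' -> 'c'): "fdd" -> "cdd"
Op 2 (insert 'f' at idx 3): "cdd" -> "cddf"
Op 3 (insert 'i' at idx 0): "cddf" -> "icddf"

Answer: icddf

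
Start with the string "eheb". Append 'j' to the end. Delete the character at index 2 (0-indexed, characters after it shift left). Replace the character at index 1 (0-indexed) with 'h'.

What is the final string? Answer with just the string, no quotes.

Applying each edit step by step:
Start: "eheb"
Op 1 (append 'j'): "eheb" -> "ehebj"
Op 2 (delete idx 2 = 'e'): "ehebj" -> "ehbj"
Op 3 (replace idx 1: 'h' -> 'h'): "ehbj" -> "ehbj"

Answer: ehbj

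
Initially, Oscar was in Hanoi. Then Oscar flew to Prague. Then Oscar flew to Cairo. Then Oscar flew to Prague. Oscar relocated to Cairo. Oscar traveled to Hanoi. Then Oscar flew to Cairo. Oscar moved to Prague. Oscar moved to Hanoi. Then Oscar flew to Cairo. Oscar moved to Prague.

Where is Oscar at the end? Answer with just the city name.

Answer: Prague

Derivation:
Tracking Oscar's location:
Start: Oscar is in Hanoi.
After move 1: Hanoi -> Prague. Oscar is in Prague.
After move 2: Prague -> Cairo. Oscar is in Cairo.
After move 3: Cairo -> Prague. Oscar is in Prague.
After move 4: Prague -> Cairo. Oscar is in Cairo.
After move 5: Cairo -> Hanoi. Oscar is in Hanoi.
After move 6: Hanoi -> Cairo. Oscar is in Cairo.
After move 7: Cairo -> Prague. Oscar is in Prague.
After move 8: Prague -> Hanoi. Oscar is in Hanoi.
After move 9: Hanoi -> Cairo. Oscar is in Cairo.
After move 10: Cairo -> Prague. Oscar is in Prague.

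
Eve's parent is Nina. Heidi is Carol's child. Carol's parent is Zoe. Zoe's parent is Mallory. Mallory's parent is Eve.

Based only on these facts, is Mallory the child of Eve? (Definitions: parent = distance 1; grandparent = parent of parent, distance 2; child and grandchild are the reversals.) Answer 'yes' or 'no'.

Answer: yes

Derivation:
Reconstructing the parent chain from the given facts:
  Nina -> Eve -> Mallory -> Zoe -> Carol -> Heidi
(each arrow means 'parent of the next')
Positions in the chain (0 = top):
  position of Nina: 0
  position of Eve: 1
  position of Mallory: 2
  position of Zoe: 3
  position of Carol: 4
  position of Heidi: 5

Mallory is at position 2, Eve is at position 1; signed distance (j - i) = -1.
'child' requires j - i = -1. Actual distance is -1, so the relation HOLDS.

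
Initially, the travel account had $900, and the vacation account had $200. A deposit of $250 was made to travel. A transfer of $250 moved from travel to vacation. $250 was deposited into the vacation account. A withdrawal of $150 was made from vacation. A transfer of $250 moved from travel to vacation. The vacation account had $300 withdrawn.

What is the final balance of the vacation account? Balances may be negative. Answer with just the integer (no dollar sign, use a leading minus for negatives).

Tracking account balances step by step:
Start: travel=900, vacation=200
Event 1 (deposit 250 to travel): travel: 900 + 250 = 1150. Balances: travel=1150, vacation=200
Event 2 (transfer 250 travel -> vacation): travel: 1150 - 250 = 900, vacation: 200 + 250 = 450. Balances: travel=900, vacation=450
Event 3 (deposit 250 to vacation): vacation: 450 + 250 = 700. Balances: travel=900, vacation=700
Event 4 (withdraw 150 from vacation): vacation: 700 - 150 = 550. Balances: travel=900, vacation=550
Event 5 (transfer 250 travel -> vacation): travel: 900 - 250 = 650, vacation: 550 + 250 = 800. Balances: travel=650, vacation=800
Event 6 (withdraw 300 from vacation): vacation: 800 - 300 = 500. Balances: travel=650, vacation=500

Final balance of vacation: 500

Answer: 500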